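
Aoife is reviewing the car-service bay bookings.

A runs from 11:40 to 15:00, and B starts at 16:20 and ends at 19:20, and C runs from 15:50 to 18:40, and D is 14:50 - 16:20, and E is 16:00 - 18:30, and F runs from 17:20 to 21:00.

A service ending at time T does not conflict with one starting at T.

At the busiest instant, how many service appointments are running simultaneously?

Walk through starts and ends in time order (an end at T is processed before a start at T):
11:40 start A → 1
14:50 start D → 2
15:00 end A → 1
15:50 start C → 2
16:00 start E → 3
16:20 end D → 2
16:20 start B → 3
17:20 start F → 4
18:30 end E → 3
18:40 end C → 2
19:20 end B → 1
21:00 end F → 0
Peak is 4, at 17:20 (B, C, E, F).

4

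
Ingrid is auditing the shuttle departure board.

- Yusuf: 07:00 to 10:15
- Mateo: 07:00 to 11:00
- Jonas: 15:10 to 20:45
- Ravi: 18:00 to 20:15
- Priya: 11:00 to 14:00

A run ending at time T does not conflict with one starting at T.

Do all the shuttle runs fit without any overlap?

No

Sorted by start: Yusuf, Mateo, Priya, Jonas, Ravi.
Mateo starts before Yusuf ends → Yusuf and Mateo overlap.
That's a conflict, so the schedule is not conflict-free.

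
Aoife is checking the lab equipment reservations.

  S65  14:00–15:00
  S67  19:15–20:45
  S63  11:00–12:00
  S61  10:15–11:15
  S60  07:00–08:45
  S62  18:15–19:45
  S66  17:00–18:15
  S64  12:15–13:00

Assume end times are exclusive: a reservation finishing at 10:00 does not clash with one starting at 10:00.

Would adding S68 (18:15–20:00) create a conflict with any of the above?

Yes — it overlaps S62, S67

S60: ends 08:45 at or before S68 starts 18:15 → clear.
S61: ends 11:15 at or before S68 starts 18:15 → clear.
S63: ends 12:00 at or before S68 starts 18:15 → clear.
S64: ends 13:00 at or before S68 starts 18:15 → clear.
S65: ends 15:00 at or before S68 starts 18:15 → clear.
S66: ends 18:15 at or before S68 starts 18:15 → clear.
S62: starts 18:15 before S68 ends 20:00, and ends 19:45 after S68 starts 18:15 → overlap.
S67: starts 19:15 before S68 ends 20:00, and ends 20:45 after S68 starts 18:15 → overlap.
S68 overlaps S62, S67.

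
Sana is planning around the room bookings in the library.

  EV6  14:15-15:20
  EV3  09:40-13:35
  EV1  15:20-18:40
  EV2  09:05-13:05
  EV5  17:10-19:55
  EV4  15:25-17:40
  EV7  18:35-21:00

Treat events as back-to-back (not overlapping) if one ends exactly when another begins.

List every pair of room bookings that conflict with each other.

EV1 & EV4, EV1 & EV5, EV1 & EV7, EV2 & EV3, EV4 & EV5, EV5 & EV7

Sorted by start: EV2, EV3, EV6, EV1, EV4, EV5, EV7.
EV3 starts before EV2 ends → EV2 and EV3 overlap.
EV6 starts after EV2 ends, so nothing later overlaps EV2 either.
EV6 starts after EV3 ends, so nothing later overlaps EV3 either.
EV1 starts exactly when EV6 ends (back-to-back, no overlap), so nothing later overlaps EV6 either.
EV4 starts before EV1 ends → EV1 and EV4 overlap.
EV5 starts before EV1 ends → EV1 and EV5 overlap.
EV7 starts before EV1 ends → EV1 and EV7 overlap.
EV5 starts before EV4 ends → EV4 and EV5 overlap.
EV7 starts after EV4 ends.
EV7 starts before EV5 ends → EV5 and EV7 overlap.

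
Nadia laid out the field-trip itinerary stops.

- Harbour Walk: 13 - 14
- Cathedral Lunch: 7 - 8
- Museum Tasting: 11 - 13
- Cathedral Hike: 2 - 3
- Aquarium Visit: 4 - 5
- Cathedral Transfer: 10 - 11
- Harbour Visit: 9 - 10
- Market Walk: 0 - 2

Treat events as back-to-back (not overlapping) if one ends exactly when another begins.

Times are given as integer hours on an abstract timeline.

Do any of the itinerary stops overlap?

Sorted by start: Market Walk, Cathedral Hike, Aquarium Visit, Cathedral Lunch, Harbour Visit, Cathedral Transfer, Museum Tasting, Harbour Walk.
Cathedral Hike starts exactly when Market Walk ends (back-to-back, no overlap) — done with Market Walk.
Aquarium Visit starts after Cathedral Hike ends — done with Cathedral Hike.
Cathedral Lunch starts after Aquarium Visit ends — done with Aquarium Visit.
Harbour Visit starts after Cathedral Lunch ends — done with Cathedral Lunch.
Cathedral Transfer starts exactly when Harbour Visit ends (back-to-back, no overlap) — done with Harbour Visit.
Museum Tasting starts exactly when Cathedral Transfer ends (back-to-back, no overlap) — done with Cathedral Transfer.
Harbour Walk starts exactly when Museum Tasting ends (back-to-back, no overlap).
Every pair is clear; the schedule has no overlaps.

No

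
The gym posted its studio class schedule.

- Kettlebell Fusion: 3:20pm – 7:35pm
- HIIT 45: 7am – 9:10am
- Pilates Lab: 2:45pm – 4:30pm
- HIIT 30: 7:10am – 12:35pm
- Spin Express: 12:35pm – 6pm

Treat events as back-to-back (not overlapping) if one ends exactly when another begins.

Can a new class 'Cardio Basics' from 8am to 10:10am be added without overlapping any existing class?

HIIT 45: starts 7am before Cardio Basics ends 10:10am, and ends 9:10am after Cardio Basics starts 8am → overlap.
HIIT 30: starts 7:10am before Cardio Basics ends 10:10am, and ends 12:35pm after Cardio Basics starts 8am → overlap.
Spin Express: starts 12:35pm at or after Cardio Basics ends 10:10am → clear.
Pilates Lab: starts 2:45pm at or after Cardio Basics ends 10:10am → clear.
Kettlebell Fusion: starts 3:20pm at or after Cardio Basics ends 10:10am → clear.
Cardio Basics overlaps HIIT 45, HIIT 30.

No — it overlaps HIIT 30, HIIT 45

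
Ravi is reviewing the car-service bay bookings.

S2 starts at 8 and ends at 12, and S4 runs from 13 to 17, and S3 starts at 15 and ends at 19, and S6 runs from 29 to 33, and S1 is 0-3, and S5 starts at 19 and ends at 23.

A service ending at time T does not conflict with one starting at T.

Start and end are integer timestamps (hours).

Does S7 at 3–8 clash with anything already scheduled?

S1: ends 3 at or before S7 starts 3 → clear.
S2: starts 8 at or after S7 ends 8 → clear.
S4: starts 13 at or after S7 ends 8 → clear.
S3: starts 15 at or after S7 ends 8 → clear.
S5: starts 19 at or after S7 ends 8 → clear.
S6: starts 29 at or after S7 ends 8 → clear.

No — it doesn't clash with anything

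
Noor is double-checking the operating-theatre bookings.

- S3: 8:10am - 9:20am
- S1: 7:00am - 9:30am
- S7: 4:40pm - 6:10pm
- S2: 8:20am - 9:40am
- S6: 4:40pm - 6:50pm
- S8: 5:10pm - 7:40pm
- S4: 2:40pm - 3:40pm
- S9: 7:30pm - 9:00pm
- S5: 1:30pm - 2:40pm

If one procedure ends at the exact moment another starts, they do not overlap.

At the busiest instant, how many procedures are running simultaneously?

Sweep the timeline, counting +1 at each start and −1 at each end (ends before starts at a tie):
7:00am start S1 → 1
8:10am start S3 → 2
8:20am start S2 → 3
9:20am end S3 → 2
9:30am end S1 → 1
9:40am end S2 → 0
1:30pm start S5 → 1
2:40pm end S5 → 0
2:40pm start S4 → 1
3:40pm end S4 → 0
4:40pm start S6 → 1
4:40pm start S7 → 2
5:10pm start S8 → 3
6:10pm end S7 → 2
6:50pm end S6 → 1
7:30pm start S9 → 2
7:40pm end S8 → 1
9:00pm end S9 → 0
Peak is 3, at 8:20am (S1, S2, S3).

3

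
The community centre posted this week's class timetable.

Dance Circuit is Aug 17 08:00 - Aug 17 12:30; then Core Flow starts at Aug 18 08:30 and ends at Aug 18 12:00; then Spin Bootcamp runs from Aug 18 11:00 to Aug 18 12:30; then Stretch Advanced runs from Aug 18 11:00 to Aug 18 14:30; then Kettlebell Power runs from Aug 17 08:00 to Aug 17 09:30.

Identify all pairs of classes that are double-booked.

Sorted by start: Kettlebell Power, Dance Circuit, Core Flow, Spin Bootcamp, Stretch Advanced.
Dance Circuit starts before Kettlebell Power ends → Kettlebell Power and Dance Circuit overlap.
Core Flow starts after Kettlebell Power ends, so nothing later overlaps Kettlebell Power either.
Core Flow starts after Dance Circuit ends, so nothing later overlaps Dance Circuit either.
Spin Bootcamp starts before Core Flow ends → Core Flow and Spin Bootcamp overlap.
Stretch Advanced starts before Core Flow ends → Core Flow and Stretch Advanced overlap.
Stretch Advanced starts before Spin Bootcamp ends → Spin Bootcamp and Stretch Advanced overlap.

Core Flow & Spin Bootcamp, Core Flow & Stretch Advanced, Dance Circuit & Kettlebell Power, Spin Bootcamp & Stretch Advanced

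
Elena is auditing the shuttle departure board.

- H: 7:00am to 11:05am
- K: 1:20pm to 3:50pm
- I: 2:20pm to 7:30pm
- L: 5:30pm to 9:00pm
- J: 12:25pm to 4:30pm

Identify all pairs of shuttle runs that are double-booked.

I & J, I & K, I & L, J & K

Sorted by start: H, J, K, I, L.
J starts after H ends — done with H.
K starts before J ends → J and K overlap.
I starts before J ends → J and I overlap.
L starts after J ends.
I starts before K ends → K and I overlap.
L starts after K ends.
L starts before I ends → I and L overlap.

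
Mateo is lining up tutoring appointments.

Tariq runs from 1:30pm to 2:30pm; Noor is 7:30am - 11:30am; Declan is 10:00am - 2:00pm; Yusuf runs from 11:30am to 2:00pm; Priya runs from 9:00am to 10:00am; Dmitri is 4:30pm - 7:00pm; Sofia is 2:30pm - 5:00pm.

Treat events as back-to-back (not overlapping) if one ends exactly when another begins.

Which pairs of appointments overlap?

Sorted by start: Noor, Priya, Declan, Yusuf, Tariq, Sofia, Dmitri.
Priya starts before Noor ends → Noor and Priya overlap.
Declan starts before Noor ends → Noor and Declan overlap.
Yusuf starts exactly when Noor ends (back-to-back, no overlap); Noor is clear from here.
Declan starts exactly when Priya ends (back-to-back, no overlap); Priya is clear from here.
Yusuf starts before Declan ends → Declan and Yusuf overlap.
Tariq starts before Declan ends → Declan and Tariq overlap.
Sofia starts after Declan ends; Declan is clear from here.
Tariq starts before Yusuf ends → Yusuf and Tariq overlap.
Sofia starts after Yusuf ends; Yusuf is clear from here.
Sofia starts exactly when Tariq ends (back-to-back, no overlap); Tariq is clear from here.
Dmitri starts before Sofia ends → Sofia and Dmitri overlap.

Declan & Noor, Declan & Tariq, Declan & Yusuf, Dmitri & Sofia, Noor & Priya, Tariq & Yusuf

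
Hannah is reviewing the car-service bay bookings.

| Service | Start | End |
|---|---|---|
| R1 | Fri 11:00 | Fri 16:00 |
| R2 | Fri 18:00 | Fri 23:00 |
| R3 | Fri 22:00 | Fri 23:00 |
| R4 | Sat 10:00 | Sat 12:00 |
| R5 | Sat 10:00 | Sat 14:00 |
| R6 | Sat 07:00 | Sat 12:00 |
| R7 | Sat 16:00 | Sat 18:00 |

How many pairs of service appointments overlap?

4

Sorted by start: R1, R2, R3, R6, R4, R5, R7.
R2 starts after R1 ends, so R1 has no further overlaps.
R3 starts before R2 ends → R2 and R3 overlap.
R6 starts after R2 ends, so R2 has no further overlaps.
R6 starts after R3 ends, so R3 has no further overlaps.
R4 starts before R6 ends → R6 and R4 overlap.
R5 starts before R6 ends → R6 and R5 overlap.
R7 starts after R6 ends.
R5 starts before R4 ends → R4 and R5 overlap.
R7 starts after R4 ends.
R7 starts after R5 ends.
Overlapping pairs: R2 & R3, R4 & R5, R4 & R6, R5 & R6 — 4 in total.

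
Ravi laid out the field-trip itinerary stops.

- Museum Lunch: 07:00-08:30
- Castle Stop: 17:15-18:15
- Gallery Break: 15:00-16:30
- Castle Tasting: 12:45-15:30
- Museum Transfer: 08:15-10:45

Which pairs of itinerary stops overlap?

Castle Tasting & Gallery Break, Museum Lunch & Museum Transfer

Sorted by start: Museum Lunch, Museum Transfer, Castle Tasting, Gallery Break, Castle Stop.
Museum Transfer starts before Museum Lunch ends → Museum Lunch and Museum Transfer overlap.
Castle Tasting starts after Museum Lunch ends, so Museum Lunch has no further overlaps.
Castle Tasting starts after Museum Transfer ends, so Museum Transfer has no further overlaps.
Gallery Break starts before Castle Tasting ends → Castle Tasting and Gallery Break overlap.
Castle Stop starts after Castle Tasting ends.
Castle Stop starts after Gallery Break ends.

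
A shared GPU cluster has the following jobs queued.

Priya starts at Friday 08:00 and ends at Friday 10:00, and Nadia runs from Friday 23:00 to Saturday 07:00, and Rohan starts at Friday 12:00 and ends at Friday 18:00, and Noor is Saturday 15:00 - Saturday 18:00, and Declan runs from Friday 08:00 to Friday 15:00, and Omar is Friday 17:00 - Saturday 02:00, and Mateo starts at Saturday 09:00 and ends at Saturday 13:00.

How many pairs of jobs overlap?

4

Sorted by start: Priya, Declan, Rohan, Omar, Nadia, Mateo, Noor.
Declan starts before Priya ends → Priya and Declan overlap.
Rohan starts after Priya ends — done with Priya.
Rohan starts before Declan ends → Declan and Rohan overlap.
Omar starts after Declan ends — done with Declan.
Omar starts before Rohan ends → Rohan and Omar overlap.
Nadia starts after Rohan ends — done with Rohan.
Nadia starts before Omar ends → Omar and Nadia overlap.
Mateo starts after Omar ends — done with Omar.
Mateo starts after Nadia ends — done with Nadia.
Noor starts after Mateo ends.
Overlapping pairs: Declan & Priya, Declan & Rohan, Nadia & Omar, Omar & Rohan — 4 in total.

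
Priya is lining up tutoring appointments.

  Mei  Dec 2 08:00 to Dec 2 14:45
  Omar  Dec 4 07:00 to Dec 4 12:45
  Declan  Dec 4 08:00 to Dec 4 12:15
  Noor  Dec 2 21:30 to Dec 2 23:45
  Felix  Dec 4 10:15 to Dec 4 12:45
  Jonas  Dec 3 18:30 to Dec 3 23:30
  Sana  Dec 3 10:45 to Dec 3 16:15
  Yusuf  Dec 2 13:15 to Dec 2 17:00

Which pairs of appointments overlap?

Declan & Felix, Declan & Omar, Felix & Omar, Mei & Yusuf

Check each pair: they overlap iff neither finishes before the other starts.
Sorted by start: Mei, Yusuf, Noor, Sana, Jonas, Omar, Declan, Felix.
Yusuf starts before Mei ends → Mei and Yusuf overlap.
Noor starts after Mei ends, so nothing later overlaps Mei either.
Noor starts after Yusuf ends, so nothing later overlaps Yusuf either.
Sana starts after Noor ends, so nothing later overlaps Noor either.
Jonas starts after Sana ends, so nothing later overlaps Sana either.
Omar starts after Jonas ends, so nothing later overlaps Jonas either.
Declan starts before Omar ends → Omar and Declan overlap.
Felix starts before Omar ends → Omar and Felix overlap.
Felix starts before Declan ends → Declan and Felix overlap.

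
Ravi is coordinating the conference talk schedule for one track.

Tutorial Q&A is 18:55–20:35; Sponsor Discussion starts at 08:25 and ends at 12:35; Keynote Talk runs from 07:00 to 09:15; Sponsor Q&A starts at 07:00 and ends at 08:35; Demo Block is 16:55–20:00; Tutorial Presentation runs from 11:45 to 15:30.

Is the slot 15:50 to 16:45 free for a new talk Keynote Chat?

Sponsor Q&A: ends 08:35 at or before Keynote Chat starts 15:50 → clear.
Keynote Talk: ends 09:15 at or before Keynote Chat starts 15:50 → clear.
Sponsor Discussion: ends 12:35 at or before Keynote Chat starts 15:50 → clear.
Tutorial Presentation: ends 15:30 at or before Keynote Chat starts 15:50 → clear.
Demo Block: starts 16:55 at or after Keynote Chat ends 16:45 → clear.
Tutorial Q&A: starts 18:55 at or after Keynote Chat ends 16:45 → clear.

Yes — the slot is free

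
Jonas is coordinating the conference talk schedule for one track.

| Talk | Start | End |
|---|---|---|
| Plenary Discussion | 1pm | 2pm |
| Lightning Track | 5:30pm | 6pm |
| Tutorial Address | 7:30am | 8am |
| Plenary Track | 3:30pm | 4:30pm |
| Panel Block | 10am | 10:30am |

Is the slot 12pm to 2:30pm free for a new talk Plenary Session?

Tutorial Address: ends 8am at or before Plenary Session starts 12pm → clear.
Panel Block: ends 10:30am at or before Plenary Session starts 12pm → clear.
Plenary Discussion: starts 1pm before Plenary Session ends 2:30pm, and ends 2pm after Plenary Session starts 12pm → overlap.
Plenary Track: starts 3:30pm at or after Plenary Session ends 2:30pm → clear.
Lightning Track: starts 5:30pm at or after Plenary Session ends 2:30pm → clear.
Plenary Session overlaps Plenary Discussion.

No — it overlaps Plenary Discussion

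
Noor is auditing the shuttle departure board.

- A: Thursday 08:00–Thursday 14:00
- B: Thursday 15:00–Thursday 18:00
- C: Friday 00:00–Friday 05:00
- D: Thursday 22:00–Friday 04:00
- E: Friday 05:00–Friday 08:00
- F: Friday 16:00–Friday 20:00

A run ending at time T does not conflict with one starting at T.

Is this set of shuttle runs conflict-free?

No

Sorted by start: A, B, D, C, E, F.
B starts after A ends — done with A.
D starts after B ends — done with B.
C starts before D ends → D and C overlap.
That's a conflict, so the schedule is not conflict-free.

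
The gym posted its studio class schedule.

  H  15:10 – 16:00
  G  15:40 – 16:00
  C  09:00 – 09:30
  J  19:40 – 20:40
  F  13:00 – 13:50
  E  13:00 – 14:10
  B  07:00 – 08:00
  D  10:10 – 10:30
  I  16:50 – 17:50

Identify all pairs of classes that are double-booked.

Sorted by start: B, C, D, E, F, H, G, I, J.
C starts after B ends — done with B.
D starts after C ends — done with C.
E starts after D ends — done with D.
F starts before E ends → E and F overlap.
H starts after E ends — done with E.
H starts after F ends — done with F.
G starts before H ends → H and G overlap.
I starts after H ends — done with H.
I starts after G ends — done with G.
J starts after I ends.

E & F, G & H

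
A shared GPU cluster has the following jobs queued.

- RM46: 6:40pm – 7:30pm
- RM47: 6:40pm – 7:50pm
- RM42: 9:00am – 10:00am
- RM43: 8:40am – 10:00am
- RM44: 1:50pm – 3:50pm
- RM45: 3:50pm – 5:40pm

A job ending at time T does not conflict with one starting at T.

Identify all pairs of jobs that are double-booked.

Sorted by start: RM43, RM42, RM44, RM45, RM46, RM47.
RM42 starts before RM43 ends → RM43 and RM42 overlap.
RM44 starts after RM43 ends, so nothing later overlaps RM43 either.
RM44 starts after RM42 ends, so nothing later overlaps RM42 either.
RM45 starts exactly when RM44 ends (back-to-back, no overlap), so nothing later overlaps RM44 either.
RM46 starts after RM45 ends, so nothing later overlaps RM45 either.
RM47 starts before RM46 ends → RM46 and RM47 overlap.

RM42 & RM43, RM46 & RM47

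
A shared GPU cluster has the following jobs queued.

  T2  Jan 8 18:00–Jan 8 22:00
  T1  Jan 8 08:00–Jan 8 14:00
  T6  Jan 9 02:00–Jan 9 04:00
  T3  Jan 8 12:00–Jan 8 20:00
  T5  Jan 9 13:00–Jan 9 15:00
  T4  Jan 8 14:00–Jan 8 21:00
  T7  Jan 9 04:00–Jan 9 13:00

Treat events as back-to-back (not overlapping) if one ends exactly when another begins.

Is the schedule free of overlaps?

No

Sorted by start: T1, T3, T4, T2, T6, T7, T5.
T3 starts before T1 ends → T1 and T3 overlap.
That's a conflict, so the schedule is not conflict-free.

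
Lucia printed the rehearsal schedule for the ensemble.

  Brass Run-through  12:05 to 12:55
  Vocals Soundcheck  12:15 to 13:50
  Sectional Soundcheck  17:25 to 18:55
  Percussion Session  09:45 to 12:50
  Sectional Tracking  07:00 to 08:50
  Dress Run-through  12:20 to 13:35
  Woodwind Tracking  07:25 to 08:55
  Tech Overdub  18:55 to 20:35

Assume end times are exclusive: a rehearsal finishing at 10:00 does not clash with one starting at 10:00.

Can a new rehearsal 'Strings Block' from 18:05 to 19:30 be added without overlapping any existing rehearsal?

Sectional Tracking: ends 08:50 at or before Strings Block starts 18:05 → clear.
Woodwind Tracking: ends 08:55 at or before Strings Block starts 18:05 → clear.
Percussion Session: ends 12:50 at or before Strings Block starts 18:05 → clear.
Brass Run-through: ends 12:55 at or before Strings Block starts 18:05 → clear.
Vocals Soundcheck: ends 13:50 at or before Strings Block starts 18:05 → clear.
Dress Run-through: ends 13:35 at or before Strings Block starts 18:05 → clear.
Sectional Soundcheck: starts 17:25 before Strings Block ends 19:30, and ends 18:55 after Strings Block starts 18:05 → overlap.
Tech Overdub: starts 18:55 before Strings Block ends 19:30, and ends 20:35 after Strings Block starts 18:05 → overlap.
Strings Block overlaps Tech Overdub, Sectional Soundcheck.

No — it overlaps Sectional Soundcheck, Tech Overdub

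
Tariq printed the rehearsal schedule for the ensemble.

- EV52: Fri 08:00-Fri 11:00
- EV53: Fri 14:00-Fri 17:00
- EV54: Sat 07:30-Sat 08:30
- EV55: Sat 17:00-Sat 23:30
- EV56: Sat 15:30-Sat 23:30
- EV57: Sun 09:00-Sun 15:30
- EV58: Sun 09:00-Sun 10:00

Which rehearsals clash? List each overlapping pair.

EV55 & EV56, EV57 & EV58

Two intervals overlap when each starts before the other ends.
Sorted by start: EV52, EV53, EV54, EV56, EV55, EV57, EV58.
EV53 starts after EV52 ends, so EV52 has no further overlaps.
EV54 starts after EV53 ends, so EV53 has no further overlaps.
EV56 starts after EV54 ends, so EV54 has no further overlaps.
EV55 starts before EV56 ends → EV56 and EV55 overlap.
EV57 starts after EV56 ends, so EV56 has no further overlaps.
EV57 starts after EV55 ends, so EV55 has no further overlaps.
EV58 starts before EV57 ends → EV57 and EV58 overlap.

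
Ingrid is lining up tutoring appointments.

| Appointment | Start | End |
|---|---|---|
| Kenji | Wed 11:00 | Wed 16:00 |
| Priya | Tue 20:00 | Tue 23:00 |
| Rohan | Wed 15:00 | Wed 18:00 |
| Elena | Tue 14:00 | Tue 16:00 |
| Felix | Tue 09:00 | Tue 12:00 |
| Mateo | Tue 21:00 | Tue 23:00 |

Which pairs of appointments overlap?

Sorted by start: Felix, Elena, Priya, Mateo, Kenji, Rohan.
Elena starts after Felix ends — done with Felix.
Priya starts after Elena ends — done with Elena.
Mateo starts before Priya ends → Priya and Mateo overlap.
Kenji starts after Priya ends — done with Priya.
Kenji starts after Mateo ends — done with Mateo.
Rohan starts before Kenji ends → Kenji and Rohan overlap.

Kenji & Rohan, Mateo & Priya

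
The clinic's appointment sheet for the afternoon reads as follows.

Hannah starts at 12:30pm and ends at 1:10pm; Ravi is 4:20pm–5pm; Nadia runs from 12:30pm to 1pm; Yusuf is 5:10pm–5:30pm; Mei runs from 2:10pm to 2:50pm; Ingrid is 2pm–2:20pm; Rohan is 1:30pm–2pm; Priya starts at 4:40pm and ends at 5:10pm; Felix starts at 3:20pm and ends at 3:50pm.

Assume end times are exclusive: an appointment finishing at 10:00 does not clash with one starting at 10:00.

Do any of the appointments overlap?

Two intervals overlap when each starts before the other ends.
Sorted by start: Nadia, Hannah, Rohan, Ingrid, Mei, Felix, Ravi, Priya, Yusuf.
Hannah starts before Nadia ends → Nadia and Hannah overlap.
That's a conflict, so the schedule is not conflict-free.

Yes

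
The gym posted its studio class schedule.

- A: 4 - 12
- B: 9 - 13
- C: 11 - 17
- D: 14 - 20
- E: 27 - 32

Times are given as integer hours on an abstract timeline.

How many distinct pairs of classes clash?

Check each pair: they overlap iff neither finishes before the other starts.
Sorted by start: A, B, C, D, E.
B starts before A ends → A and B overlap.
C starts before A ends → A and C overlap.
D starts after A ends; A is clear from here.
C starts before B ends → B and C overlap.
D starts after B ends; B is clear from here.
D starts before C ends → C and D overlap.
E starts after C ends.
E starts after D ends.
Overlapping pairs: A & B, A & C, B & C, C & D — 4 in total.

4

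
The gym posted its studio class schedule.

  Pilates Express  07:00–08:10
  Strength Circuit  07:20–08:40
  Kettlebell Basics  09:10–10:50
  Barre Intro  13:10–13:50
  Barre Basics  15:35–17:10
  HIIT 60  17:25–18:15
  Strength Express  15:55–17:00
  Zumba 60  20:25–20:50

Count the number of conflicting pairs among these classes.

2

Sorted by start: Pilates Express, Strength Circuit, Kettlebell Basics, Barre Intro, Barre Basics, Strength Express, HIIT 60, Zumba 60.
Strength Circuit starts before Pilates Express ends → Pilates Express and Strength Circuit overlap.
Kettlebell Basics starts after Pilates Express ends, so nothing later overlaps Pilates Express either.
Kettlebell Basics starts after Strength Circuit ends, so nothing later overlaps Strength Circuit either.
Barre Intro starts after Kettlebell Basics ends, so nothing later overlaps Kettlebell Basics either.
Barre Basics starts after Barre Intro ends, so nothing later overlaps Barre Intro either.
Strength Express starts before Barre Basics ends → Barre Basics and Strength Express overlap.
HIIT 60 starts after Barre Basics ends, so nothing later overlaps Barre Basics either.
HIIT 60 starts after Strength Express ends, so nothing later overlaps Strength Express either.
Zumba 60 starts after HIIT 60 ends.
Overlapping pairs: Barre Basics & Strength Express, Pilates Express & Strength Circuit — 2 in total.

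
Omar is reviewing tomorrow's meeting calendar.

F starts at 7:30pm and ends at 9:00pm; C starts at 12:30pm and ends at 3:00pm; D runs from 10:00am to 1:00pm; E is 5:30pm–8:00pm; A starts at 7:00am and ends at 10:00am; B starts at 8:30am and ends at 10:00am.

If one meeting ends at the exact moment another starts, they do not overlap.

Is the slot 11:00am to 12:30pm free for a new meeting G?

A: ends 10:00am at or before G starts 11:00am → clear.
B: ends 10:00am at or before G starts 11:00am → clear.
D: starts 10:00am before G ends 12:30pm, and ends 1:00pm after G starts 11:00am → overlap.
C: starts 12:30pm at or after G ends 12:30pm → clear.
E: starts 5:30pm at or after G ends 12:30pm → clear.
F: starts 7:30pm at or after G ends 12:30pm → clear.
G overlaps D.

No — it overlaps D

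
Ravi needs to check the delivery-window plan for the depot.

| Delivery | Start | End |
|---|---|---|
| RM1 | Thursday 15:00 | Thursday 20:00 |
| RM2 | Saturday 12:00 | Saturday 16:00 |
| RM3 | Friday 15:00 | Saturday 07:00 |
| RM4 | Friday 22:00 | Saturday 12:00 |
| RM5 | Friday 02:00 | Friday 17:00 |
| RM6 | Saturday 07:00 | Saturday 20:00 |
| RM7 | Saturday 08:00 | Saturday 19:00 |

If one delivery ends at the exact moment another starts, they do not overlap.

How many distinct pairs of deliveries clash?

Check each pair: they overlap iff neither finishes before the other starts.
Sorted by start: RM1, RM5, RM3, RM4, RM6, RM7, RM2.
RM5 starts after RM1 ends, so nothing later overlaps RM1 either.
RM3 starts before RM5 ends → RM5 and RM3 overlap.
RM4 starts after RM5 ends, so nothing later overlaps RM5 either.
RM4 starts before RM3 ends → RM3 and RM4 overlap.
RM6 starts exactly when RM3 ends (back-to-back, no overlap), so nothing later overlaps RM3 either.
RM6 starts before RM4 ends → RM4 and RM6 overlap.
RM7 starts before RM4 ends → RM4 and RM7 overlap.
RM2 starts exactly when RM4 ends (back-to-back, no overlap).
RM7 starts before RM6 ends → RM6 and RM7 overlap.
RM2 starts before RM6 ends → RM6 and RM2 overlap.
RM2 starts before RM7 ends → RM7 and RM2 overlap.
Overlapping pairs: RM2 & RM6, RM2 & RM7, RM3 & RM4, RM3 & RM5, RM4 & RM6, RM4 & RM7, RM6 & RM7 — 7 in total.

7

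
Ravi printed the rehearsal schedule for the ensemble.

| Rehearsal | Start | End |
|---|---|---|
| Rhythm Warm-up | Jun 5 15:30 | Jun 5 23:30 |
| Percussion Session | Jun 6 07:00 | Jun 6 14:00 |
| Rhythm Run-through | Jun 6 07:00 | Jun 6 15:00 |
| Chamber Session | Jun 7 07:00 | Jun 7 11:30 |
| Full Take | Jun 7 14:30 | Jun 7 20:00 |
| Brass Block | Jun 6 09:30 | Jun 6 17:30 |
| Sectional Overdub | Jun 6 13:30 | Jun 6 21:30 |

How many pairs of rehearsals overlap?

6

Sorted by start: Rhythm Warm-up, Percussion Session, Rhythm Run-through, Brass Block, Sectional Overdub, Chamber Session, Full Take.
Percussion Session starts after Rhythm Warm-up ends; Rhythm Warm-up is clear from here.
Rhythm Run-through starts before Percussion Session ends → Percussion Session and Rhythm Run-through overlap.
Brass Block starts before Percussion Session ends → Percussion Session and Brass Block overlap.
Sectional Overdub starts before Percussion Session ends → Percussion Session and Sectional Overdub overlap.
Chamber Session starts after Percussion Session ends; Percussion Session is clear from here.
Brass Block starts before Rhythm Run-through ends → Rhythm Run-through and Brass Block overlap.
Sectional Overdub starts before Rhythm Run-through ends → Rhythm Run-through and Sectional Overdub overlap.
Chamber Session starts after Rhythm Run-through ends; Rhythm Run-through is clear from here.
Sectional Overdub starts before Brass Block ends → Brass Block and Sectional Overdub overlap.
Chamber Session starts after Brass Block ends; Brass Block is clear from here.
Chamber Session starts after Sectional Overdub ends; Sectional Overdub is clear from here.
Full Take starts after Chamber Session ends.
Overlapping pairs: Brass Block & Percussion Session, Brass Block & Rhythm Run-through, Brass Block & Sectional Overdub, Percussion Session & Rhythm Run-through, Percussion Session & Sectional Overdub, Rhythm Run-through & Sectional Overdub — 6 in total.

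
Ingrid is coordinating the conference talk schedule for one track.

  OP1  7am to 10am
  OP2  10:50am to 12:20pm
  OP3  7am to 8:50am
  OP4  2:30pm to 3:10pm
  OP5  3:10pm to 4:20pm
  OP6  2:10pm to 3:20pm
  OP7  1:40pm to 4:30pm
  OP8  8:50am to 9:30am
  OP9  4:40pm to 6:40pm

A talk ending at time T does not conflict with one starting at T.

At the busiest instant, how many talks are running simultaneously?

Sweep the timeline, counting +1 at each start and −1 at each end (ends before starts at a tie):
7am start OP1 → 1
7am start OP3 → 2
8:50am end OP3 → 1
8:50am start OP8 → 2
9:30am end OP8 → 1
10am end OP1 → 0
10:50am start OP2 → 1
12:20pm end OP2 → 0
1:40pm start OP7 → 1
2:10pm start OP6 → 2
2:30pm start OP4 → 3
3:10pm end OP4 → 2
3:10pm start OP5 → 3
3:20pm end OP6 → 2
4:20pm end OP5 → 1
4:30pm end OP7 → 0
4:40pm start OP9 → 1
6:40pm end OP9 → 0
Peak is 3, at 2:30pm (OP4, OP6, OP7).

3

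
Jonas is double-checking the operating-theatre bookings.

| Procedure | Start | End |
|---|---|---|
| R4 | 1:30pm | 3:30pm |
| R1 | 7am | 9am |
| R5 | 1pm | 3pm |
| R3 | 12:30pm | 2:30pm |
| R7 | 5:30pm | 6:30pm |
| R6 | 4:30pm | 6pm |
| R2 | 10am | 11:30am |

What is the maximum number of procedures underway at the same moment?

3

Sweep the timeline, counting +1 at each start and −1 at each end (ends before starts at a tie):
7am start R1 → 1
9am end R1 → 0
10am start R2 → 1
11:30am end R2 → 0
12:30pm start R3 → 1
1pm start R5 → 2
1:30pm start R4 → 3
2:30pm end R3 → 2
3pm end R5 → 1
3:30pm end R4 → 0
4:30pm start R6 → 1
5:30pm start R7 → 2
6pm end R6 → 1
6:30pm end R7 → 0
Peak is 3, at 1:30pm (R3, R4, R5).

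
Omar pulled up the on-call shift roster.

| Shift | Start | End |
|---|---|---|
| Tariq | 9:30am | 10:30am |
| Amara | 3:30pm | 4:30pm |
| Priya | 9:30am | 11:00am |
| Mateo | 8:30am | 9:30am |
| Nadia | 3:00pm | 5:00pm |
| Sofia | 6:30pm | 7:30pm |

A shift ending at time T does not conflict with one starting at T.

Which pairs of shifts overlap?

Check each pair: they overlap iff neither finishes before the other starts.
Sorted by start: Mateo, Priya, Tariq, Nadia, Amara, Sofia.
Priya starts exactly when Mateo ends (back-to-back, no overlap) — done with Mateo.
Tariq starts before Priya ends → Priya and Tariq overlap.
Nadia starts after Priya ends — done with Priya.
Nadia starts after Tariq ends — done with Tariq.
Amara starts before Nadia ends → Nadia and Amara overlap.
Sofia starts after Nadia ends.
Sofia starts after Amara ends.

Amara & Nadia, Priya & Tariq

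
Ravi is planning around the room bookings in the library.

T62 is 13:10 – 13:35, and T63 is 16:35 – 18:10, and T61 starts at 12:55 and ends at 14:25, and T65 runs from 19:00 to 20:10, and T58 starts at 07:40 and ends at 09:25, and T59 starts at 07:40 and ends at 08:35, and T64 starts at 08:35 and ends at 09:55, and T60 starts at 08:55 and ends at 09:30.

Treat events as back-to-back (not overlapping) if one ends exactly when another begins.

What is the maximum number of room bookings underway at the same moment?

3

Walk through starts and ends in time order (an end at T is processed before a start at T):
07:40 start T58 → 1
07:40 start T59 → 2
08:35 end T59 → 1
08:35 start T64 → 2
08:55 start T60 → 3
09:25 end T58 → 2
09:30 end T60 → 1
09:55 end T64 → 0
12:55 start T61 → 1
13:10 start T62 → 2
13:35 end T62 → 1
14:25 end T61 → 0
16:35 start T63 → 1
18:10 end T63 → 0
19:00 start T65 → 1
20:10 end T65 → 0
Peak is 3, at 08:55 (T58, T60, T64).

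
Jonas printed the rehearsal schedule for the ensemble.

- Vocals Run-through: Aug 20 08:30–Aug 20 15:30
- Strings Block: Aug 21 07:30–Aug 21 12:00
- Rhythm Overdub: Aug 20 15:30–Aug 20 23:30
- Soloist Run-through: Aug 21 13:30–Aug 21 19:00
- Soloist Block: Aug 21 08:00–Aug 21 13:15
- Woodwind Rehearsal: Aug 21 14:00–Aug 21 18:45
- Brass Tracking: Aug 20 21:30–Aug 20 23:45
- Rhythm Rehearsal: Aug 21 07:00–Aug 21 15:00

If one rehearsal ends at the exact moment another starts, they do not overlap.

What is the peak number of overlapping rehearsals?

3

Sort all start/end points and keep a running count:
Aug 20 08:30 start Vocals Run-through → 1
Aug 20 15:30 end Vocals Run-through → 0
Aug 20 15:30 start Rhythm Overdub → 1
Aug 20 21:30 start Brass Tracking → 2
Aug 20 23:30 end Rhythm Overdub → 1
Aug 20 23:45 end Brass Tracking → 0
Aug 21 07:00 start Rhythm Rehearsal → 1
Aug 21 07:30 start Strings Block → 2
Aug 21 08:00 start Soloist Block → 3
Aug 21 12:00 end Strings Block → 2
Aug 21 13:15 end Soloist Block → 1
Aug 21 13:30 start Soloist Run-through → 2
Aug 21 14:00 start Woodwind Rehearsal → 3
Aug 21 15:00 end Rhythm Rehearsal → 2
Aug 21 18:45 end Woodwind Rehearsal → 1
Aug 21 19:00 end Soloist Run-through → 0
Peak is 3, at Aug 21 08:00 (Rhythm Rehearsal, Soloist Block, Strings Block).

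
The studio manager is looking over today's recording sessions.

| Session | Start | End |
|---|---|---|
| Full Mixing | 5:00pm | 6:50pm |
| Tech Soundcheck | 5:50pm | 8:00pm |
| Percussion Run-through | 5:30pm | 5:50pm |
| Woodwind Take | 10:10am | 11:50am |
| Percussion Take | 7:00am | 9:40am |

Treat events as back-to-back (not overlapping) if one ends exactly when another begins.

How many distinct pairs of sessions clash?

2

Sorted by start: Percussion Take, Woodwind Take, Full Mixing, Percussion Run-through, Tech Soundcheck.
Woodwind Take starts after Percussion Take ends, so Percussion Take has no further overlaps.
Full Mixing starts after Woodwind Take ends, so Woodwind Take has no further overlaps.
Percussion Run-through starts before Full Mixing ends → Full Mixing and Percussion Run-through overlap.
Tech Soundcheck starts before Full Mixing ends → Full Mixing and Tech Soundcheck overlap.
Tech Soundcheck starts exactly when Percussion Run-through ends (back-to-back, no overlap).
Overlapping pairs: Full Mixing & Percussion Run-through, Full Mixing & Tech Soundcheck — 2 in total.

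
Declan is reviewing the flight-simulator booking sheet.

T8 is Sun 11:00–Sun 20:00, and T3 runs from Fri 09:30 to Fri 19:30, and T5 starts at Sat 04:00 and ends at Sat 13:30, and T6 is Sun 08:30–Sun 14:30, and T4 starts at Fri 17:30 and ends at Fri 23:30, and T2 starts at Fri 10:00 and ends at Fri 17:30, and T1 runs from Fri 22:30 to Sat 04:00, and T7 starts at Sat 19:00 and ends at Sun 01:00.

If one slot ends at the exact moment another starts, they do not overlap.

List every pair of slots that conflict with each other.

Check each pair: they overlap iff neither finishes before the other starts.
Sorted by start: T3, T2, T4, T1, T5, T7, T6, T8.
T2 starts before T3 ends → T3 and T2 overlap.
T4 starts before T3 ends → T3 and T4 overlap.
T1 starts after T3 ends — done with T3.
T4 starts exactly when T2 ends (back-to-back, no overlap) — done with T2.
T1 starts before T4 ends → T4 and T1 overlap.
T5 starts after T4 ends — done with T4.
T5 starts exactly when T1 ends (back-to-back, no overlap) — done with T1.
T7 starts after T5 ends — done with T5.
T6 starts after T7 ends — done with T7.
T8 starts before T6 ends → T6 and T8 overlap.

T1 & T4, T2 & T3, T3 & T4, T6 & T8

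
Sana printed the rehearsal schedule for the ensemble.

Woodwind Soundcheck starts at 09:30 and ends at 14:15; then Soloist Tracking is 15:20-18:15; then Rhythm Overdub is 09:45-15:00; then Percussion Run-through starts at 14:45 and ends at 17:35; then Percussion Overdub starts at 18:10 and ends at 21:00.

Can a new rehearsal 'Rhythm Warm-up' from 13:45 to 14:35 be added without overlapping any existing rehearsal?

Woodwind Soundcheck: starts 09:30 before Rhythm Warm-up ends 14:35, and ends 14:15 after Rhythm Warm-up starts 13:45 → overlap.
Rhythm Overdub: starts 09:45 before Rhythm Warm-up ends 14:35, and ends 15:00 after Rhythm Warm-up starts 13:45 → overlap.
Percussion Run-through: starts 14:45 at or after Rhythm Warm-up ends 14:35 → clear.
Soloist Tracking: starts 15:20 at or after Rhythm Warm-up ends 14:35 → clear.
Percussion Overdub: starts 18:10 at or after Rhythm Warm-up ends 14:35 → clear.
Rhythm Warm-up overlaps Rhythm Overdub, Woodwind Soundcheck.

No — it overlaps Rhythm Overdub, Woodwind Soundcheck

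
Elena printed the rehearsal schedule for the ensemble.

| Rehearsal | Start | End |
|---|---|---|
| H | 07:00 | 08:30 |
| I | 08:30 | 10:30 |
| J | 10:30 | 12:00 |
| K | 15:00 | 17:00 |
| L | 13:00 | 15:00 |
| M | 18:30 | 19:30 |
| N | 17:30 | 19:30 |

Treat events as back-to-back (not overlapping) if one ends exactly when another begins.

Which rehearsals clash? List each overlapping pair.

M & N

Sorted by start: H, I, J, L, K, N, M.
I starts exactly when H ends (back-to-back, no overlap), so H has no further overlaps.
J starts exactly when I ends (back-to-back, no overlap), so I has no further overlaps.
L starts after J ends, so J has no further overlaps.
K starts exactly when L ends (back-to-back, no overlap), so L has no further overlaps.
N starts after K ends, so K has no further overlaps.
M starts before N ends → N and M overlap.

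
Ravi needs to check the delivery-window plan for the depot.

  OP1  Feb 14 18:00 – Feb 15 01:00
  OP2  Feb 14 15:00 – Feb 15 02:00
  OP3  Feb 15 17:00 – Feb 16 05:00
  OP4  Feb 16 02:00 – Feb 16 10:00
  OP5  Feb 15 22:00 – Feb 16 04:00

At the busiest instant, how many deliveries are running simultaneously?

Sort all start/end points and keep a running count:
Feb 14 15:00 start OP2 → 1
Feb 14 18:00 start OP1 → 2
Feb 15 01:00 end OP1 → 1
Feb 15 02:00 end OP2 → 0
Feb 15 17:00 start OP3 → 1
Feb 15 22:00 start OP5 → 2
Feb 16 02:00 start OP4 → 3
Feb 16 04:00 end OP5 → 2
Feb 16 05:00 end OP3 → 1
Feb 16 10:00 end OP4 → 0
Peak is 3, at Feb 16 02:00 (OP3, OP4, OP5).

3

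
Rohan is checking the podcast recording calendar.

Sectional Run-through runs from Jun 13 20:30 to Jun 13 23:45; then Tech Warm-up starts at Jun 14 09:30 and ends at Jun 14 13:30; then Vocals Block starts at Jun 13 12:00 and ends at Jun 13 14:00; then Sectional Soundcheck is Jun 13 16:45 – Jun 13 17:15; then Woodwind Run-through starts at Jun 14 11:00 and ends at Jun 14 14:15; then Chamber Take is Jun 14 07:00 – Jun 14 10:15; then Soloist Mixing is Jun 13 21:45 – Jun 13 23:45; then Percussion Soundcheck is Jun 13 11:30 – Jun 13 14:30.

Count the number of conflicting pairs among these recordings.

4

Sorted by start: Percussion Soundcheck, Vocals Block, Sectional Soundcheck, Sectional Run-through, Soloist Mixing, Chamber Take, Tech Warm-up, Woodwind Run-through.
Vocals Block starts before Percussion Soundcheck ends → Percussion Soundcheck and Vocals Block overlap.
Sectional Soundcheck starts after Percussion Soundcheck ends, so Percussion Soundcheck has no further overlaps.
Sectional Soundcheck starts after Vocals Block ends, so Vocals Block has no further overlaps.
Sectional Run-through starts after Sectional Soundcheck ends, so Sectional Soundcheck has no further overlaps.
Soloist Mixing starts before Sectional Run-through ends → Sectional Run-through and Soloist Mixing overlap.
Chamber Take starts after Sectional Run-through ends, so Sectional Run-through has no further overlaps.
Chamber Take starts after Soloist Mixing ends, so Soloist Mixing has no further overlaps.
Tech Warm-up starts before Chamber Take ends → Chamber Take and Tech Warm-up overlap.
Woodwind Run-through starts after Chamber Take ends.
Woodwind Run-through starts before Tech Warm-up ends → Tech Warm-up and Woodwind Run-through overlap.
Overlapping pairs: Chamber Take & Tech Warm-up, Percussion Soundcheck & Vocals Block, Sectional Run-through & Soloist Mixing, Tech Warm-up & Woodwind Run-through — 4 in total.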